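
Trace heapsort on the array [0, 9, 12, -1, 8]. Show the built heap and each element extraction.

Build heap: [12, 9, 0, -1, 8]
Extract 12: [9, 8, 0, -1, 12]
Extract 9: [8, -1, 0, 9, 12]
Extract 8: [0, -1, 8, 9, 12]
Extract 0: [-1, 0, 8, 9, 12]


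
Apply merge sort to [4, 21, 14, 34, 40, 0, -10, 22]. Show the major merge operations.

Divide and conquer:
  Merge [4] + [21] -> [4, 21]
  Merge [14] + [34] -> [14, 34]
  Merge [4, 21] + [14, 34] -> [4, 14, 21, 34]
  Merge [40] + [0] -> [0, 40]
  Merge [-10] + [22] -> [-10, 22]
  Merge [0, 40] + [-10, 22] -> [-10, 0, 22, 40]
  Merge [4, 14, 21, 34] + [-10, 0, 22, 40] -> [-10, 0, 4, 14, 21, 22, 34, 40]


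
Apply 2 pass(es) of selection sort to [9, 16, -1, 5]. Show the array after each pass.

Pass 1: Select minimum -1 at index 2, swap -> [-1, 16, 9, 5]
Pass 2: Select minimum 5 at index 3, swap -> [-1, 5, 9, 16]


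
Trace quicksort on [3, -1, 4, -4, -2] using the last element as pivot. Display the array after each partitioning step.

Partition 1: pivot=-2 at index 1 -> [-4, -2, 4, 3, -1]
Partition 2: pivot=-1 at index 2 -> [-4, -2, -1, 3, 4]
Partition 3: pivot=4 at index 4 -> [-4, -2, -1, 3, 4]


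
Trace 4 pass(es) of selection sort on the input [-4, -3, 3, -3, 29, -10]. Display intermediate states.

Pass 1: Select minimum -10 at index 5, swap -> [-10, -3, 3, -3, 29, -4]
Pass 2: Select minimum -4 at index 5, swap -> [-10, -4, 3, -3, 29, -3]
Pass 3: Select minimum -3 at index 3, swap -> [-10, -4, -3, 3, 29, -3]
Pass 4: Select minimum -3 at index 5, swap -> [-10, -4, -3, -3, 29, 3]


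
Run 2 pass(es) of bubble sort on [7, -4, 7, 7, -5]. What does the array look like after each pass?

After pass 1: [-4, 7, 7, -5, 7] (2 swaps)
After pass 2: [-4, 7, -5, 7, 7] (1 swaps)
Total swaps: 3


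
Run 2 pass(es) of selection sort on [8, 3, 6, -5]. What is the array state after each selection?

Pass 1: Select minimum -5 at index 3, swap -> [-5, 3, 6, 8]
Pass 2: Select minimum 3 at index 1, swap -> [-5, 3, 6, 8]


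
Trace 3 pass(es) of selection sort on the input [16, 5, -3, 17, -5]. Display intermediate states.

Pass 1: Select minimum -5 at index 4, swap -> [-5, 5, -3, 17, 16]
Pass 2: Select minimum -3 at index 2, swap -> [-5, -3, 5, 17, 16]
Pass 3: Select minimum 5 at index 2, swap -> [-5, -3, 5, 17, 16]


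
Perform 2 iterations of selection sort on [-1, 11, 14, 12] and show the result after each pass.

Pass 1: Select minimum -1 at index 0, swap -> [-1, 11, 14, 12]
Pass 2: Select minimum 11 at index 1, swap -> [-1, 11, 14, 12]


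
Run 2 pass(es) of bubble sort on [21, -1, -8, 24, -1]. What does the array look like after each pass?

After pass 1: [-1, -8, 21, -1, 24] (3 swaps)
After pass 2: [-8, -1, -1, 21, 24] (2 swaps)
Total swaps: 5


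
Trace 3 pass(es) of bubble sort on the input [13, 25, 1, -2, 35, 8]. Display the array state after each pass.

After pass 1: [13, 1, -2, 25, 8, 35] (3 swaps)
After pass 2: [1, -2, 13, 8, 25, 35] (3 swaps)
After pass 3: [-2, 1, 8, 13, 25, 35] (2 swaps)
Total swaps: 8


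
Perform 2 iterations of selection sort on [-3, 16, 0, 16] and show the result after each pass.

Pass 1: Select minimum -3 at index 0, swap -> [-3, 16, 0, 16]
Pass 2: Select minimum 0 at index 2, swap -> [-3, 0, 16, 16]


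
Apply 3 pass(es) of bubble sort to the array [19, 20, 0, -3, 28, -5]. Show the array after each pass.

After pass 1: [19, 0, -3, 20, -5, 28] (3 swaps)
After pass 2: [0, -3, 19, -5, 20, 28] (3 swaps)
After pass 3: [-3, 0, -5, 19, 20, 28] (2 swaps)
Total swaps: 8


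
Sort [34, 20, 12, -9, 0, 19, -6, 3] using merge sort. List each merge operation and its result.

Divide and conquer:
  Merge [34] + [20] -> [20, 34]
  Merge [12] + [-9] -> [-9, 12]
  Merge [20, 34] + [-9, 12] -> [-9, 12, 20, 34]
  Merge [0] + [19] -> [0, 19]
  Merge [-6] + [3] -> [-6, 3]
  Merge [0, 19] + [-6, 3] -> [-6, 0, 3, 19]
  Merge [-9, 12, 20, 34] + [-6, 0, 3, 19] -> [-9, -6, 0, 3, 12, 19, 20, 34]


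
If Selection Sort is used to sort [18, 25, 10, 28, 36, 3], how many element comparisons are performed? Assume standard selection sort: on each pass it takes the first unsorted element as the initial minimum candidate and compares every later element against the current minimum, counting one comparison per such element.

Pass 1: scan indices 1..5 for the minimum = 5 comparison(s); min is 3, place at index 0 -> [3, 25, 10, 28, 36, 18]
Pass 2: scan indices 2..5 for the minimum = 4 comparison(s); min is 10, place at index 1 -> [3, 10, 25, 28, 36, 18]
Pass 3: scan indices 3..5 for the minimum = 3 comparison(s); min is 18, place at index 2 -> [3, 10, 18, 28, 36, 25]
Pass 4: scan indices 4..5 for the minimum = 2 comparison(s); min is 25, place at index 3 -> [3, 10, 18, 25, 36, 28]
Pass 5: scan indices 5..5 for the minimum = 1 comparison(s); min is 28, place at index 4 -> [3, 10, 18, 25, 28, 36]
Selection sort always scans the whole unsorted suffix, so the count is (n-1) + (n-2) + ... + 1 = n(n-1)/2 = 6*5/2 = 15 regardless of the input order.
Total comparisons: 5 + 4 + 3 + 2 + 1 = 15


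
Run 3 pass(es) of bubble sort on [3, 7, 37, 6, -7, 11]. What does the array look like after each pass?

After pass 1: [3, 7, 6, -7, 11, 37] (3 swaps)
After pass 2: [3, 6, -7, 7, 11, 37] (2 swaps)
After pass 3: [3, -7, 6, 7, 11, 37] (1 swaps)
Total swaps: 6


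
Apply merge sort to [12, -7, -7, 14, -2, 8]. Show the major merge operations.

Divide and conquer:
  Merge [-7] + [-7] -> [-7, -7]
  Merge [12] + [-7, -7] -> [-7, -7, 12]
  Merge [-2] + [8] -> [-2, 8]
  Merge [14] + [-2, 8] -> [-2, 8, 14]
  Merge [-7, -7, 12] + [-2, 8, 14] -> [-7, -7, -2, 8, 12, 14]


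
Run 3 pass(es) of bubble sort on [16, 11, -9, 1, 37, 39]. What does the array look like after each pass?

After pass 1: [11, -9, 1, 16, 37, 39] (3 swaps)
After pass 2: [-9, 1, 11, 16, 37, 39] (2 swaps)
After pass 3: [-9, 1, 11, 16, 37, 39] (0 swaps)
Total swaps: 5


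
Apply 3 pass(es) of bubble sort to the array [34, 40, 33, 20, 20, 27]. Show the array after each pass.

After pass 1: [34, 33, 20, 20, 27, 40] (4 swaps)
After pass 2: [33, 20, 20, 27, 34, 40] (4 swaps)
After pass 3: [20, 20, 27, 33, 34, 40] (3 swaps)
Total swaps: 11


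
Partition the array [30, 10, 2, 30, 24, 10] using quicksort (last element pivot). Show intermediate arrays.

Partition 1: pivot=10 at index 2 -> [10, 2, 10, 30, 24, 30]
Partition 2: pivot=2 at index 0 -> [2, 10, 10, 30, 24, 30]
Partition 3: pivot=30 at index 5 -> [2, 10, 10, 30, 24, 30]
Partition 4: pivot=24 at index 3 -> [2, 10, 10, 24, 30, 30]


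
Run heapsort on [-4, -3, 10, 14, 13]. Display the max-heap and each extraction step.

Build heap: [14, 13, 10, -3, -4]
Extract 14: [13, -3, 10, -4, 14]
Extract 13: [10, -3, -4, 13, 14]
Extract 10: [-3, -4, 10, 13, 14]
Extract -3: [-4, -3, 10, 13, 14]


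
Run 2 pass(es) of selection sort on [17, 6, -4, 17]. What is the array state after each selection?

Pass 1: Select minimum -4 at index 2, swap -> [-4, 6, 17, 17]
Pass 2: Select minimum 6 at index 1, swap -> [-4, 6, 17, 17]


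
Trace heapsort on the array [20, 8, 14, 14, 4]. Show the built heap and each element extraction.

Build heap: [20, 14, 14, 8, 4]
Extract 20: [14, 8, 14, 4, 20]
Extract 14: [14, 8, 4, 14, 20]
Extract 14: [8, 4, 14, 14, 20]
Extract 8: [4, 8, 14, 14, 20]


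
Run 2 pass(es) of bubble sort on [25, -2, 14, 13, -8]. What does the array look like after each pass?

After pass 1: [-2, 14, 13, -8, 25] (4 swaps)
After pass 2: [-2, 13, -8, 14, 25] (2 swaps)
Total swaps: 6


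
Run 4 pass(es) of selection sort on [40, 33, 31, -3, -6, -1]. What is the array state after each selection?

Pass 1: Select minimum -6 at index 4, swap -> [-6, 33, 31, -3, 40, -1]
Pass 2: Select minimum -3 at index 3, swap -> [-6, -3, 31, 33, 40, -1]
Pass 3: Select minimum -1 at index 5, swap -> [-6, -3, -1, 33, 40, 31]
Pass 4: Select minimum 31 at index 5, swap -> [-6, -3, -1, 31, 40, 33]


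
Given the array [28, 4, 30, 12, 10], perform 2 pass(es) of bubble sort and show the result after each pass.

After pass 1: [4, 28, 12, 10, 30] (3 swaps)
After pass 2: [4, 12, 10, 28, 30] (2 swaps)
Total swaps: 5


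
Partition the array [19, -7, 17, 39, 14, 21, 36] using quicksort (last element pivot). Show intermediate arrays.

Partition 1: pivot=36 at index 5 -> [19, -7, 17, 14, 21, 36, 39]
Partition 2: pivot=21 at index 4 -> [19, -7, 17, 14, 21, 36, 39]
Partition 3: pivot=14 at index 1 -> [-7, 14, 17, 19, 21, 36, 39]
Partition 4: pivot=19 at index 3 -> [-7, 14, 17, 19, 21, 36, 39]


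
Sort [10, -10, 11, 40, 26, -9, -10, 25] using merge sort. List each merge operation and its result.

Divide and conquer:
  Merge [10] + [-10] -> [-10, 10]
  Merge [11] + [40] -> [11, 40]
  Merge [-10, 10] + [11, 40] -> [-10, 10, 11, 40]
  Merge [26] + [-9] -> [-9, 26]
  Merge [-10] + [25] -> [-10, 25]
  Merge [-9, 26] + [-10, 25] -> [-10, -9, 25, 26]
  Merge [-10, 10, 11, 40] + [-10, -9, 25, 26] -> [-10, -10, -9, 10, 11, 25, 26, 40]


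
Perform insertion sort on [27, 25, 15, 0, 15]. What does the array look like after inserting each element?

First element 27 is already 'sorted'
Insert 25: shifted 1 elements -> [25, 27, 15, 0, 15]
Insert 15: shifted 2 elements -> [15, 25, 27, 0, 15]
Insert 0: shifted 3 elements -> [0, 15, 25, 27, 15]
Insert 15: shifted 2 elements -> [0, 15, 15, 25, 27]


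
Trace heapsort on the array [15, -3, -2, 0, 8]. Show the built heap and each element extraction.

Build heap: [15, 8, -2, 0, -3]
Extract 15: [8, 0, -2, -3, 15]
Extract 8: [0, -3, -2, 8, 15]
Extract 0: [-2, -3, 0, 8, 15]
Extract -2: [-3, -2, 0, 8, 15]


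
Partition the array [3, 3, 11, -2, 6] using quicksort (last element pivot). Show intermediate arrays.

Partition 1: pivot=6 at index 3 -> [3, 3, -2, 6, 11]
Partition 2: pivot=-2 at index 0 -> [-2, 3, 3, 6, 11]
Partition 3: pivot=3 at index 2 -> [-2, 3, 3, 6, 11]


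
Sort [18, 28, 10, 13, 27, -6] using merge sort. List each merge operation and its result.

Divide and conquer:
  Merge [28] + [10] -> [10, 28]
  Merge [18] + [10, 28] -> [10, 18, 28]
  Merge [27] + [-6] -> [-6, 27]
  Merge [13] + [-6, 27] -> [-6, 13, 27]
  Merge [10, 18, 28] + [-6, 13, 27] -> [-6, 10, 13, 18, 27, 28]


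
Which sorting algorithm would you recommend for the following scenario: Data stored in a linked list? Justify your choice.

Best choice: Merge sort
Reason: Merge sort doesn't require random access; can be done in O(1) extra space for linked lists


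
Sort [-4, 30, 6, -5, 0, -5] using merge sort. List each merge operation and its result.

Divide and conquer:
  Merge [30] + [6] -> [6, 30]
  Merge [-4] + [6, 30] -> [-4, 6, 30]
  Merge [0] + [-5] -> [-5, 0]
  Merge [-5] + [-5, 0] -> [-5, -5, 0]
  Merge [-4, 6, 30] + [-5, -5, 0] -> [-5, -5, -4, 0, 6, 30]


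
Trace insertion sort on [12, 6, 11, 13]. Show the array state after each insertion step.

First element 12 is already 'sorted'
Insert 6: shifted 1 elements -> [6, 12, 11, 13]
Insert 11: shifted 1 elements -> [6, 11, 12, 13]
Insert 13: shifted 0 elements -> [6, 11, 12, 13]


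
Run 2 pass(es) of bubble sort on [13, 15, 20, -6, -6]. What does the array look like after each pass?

After pass 1: [13, 15, -6, -6, 20] (2 swaps)
After pass 2: [13, -6, -6, 15, 20] (2 swaps)
Total swaps: 4


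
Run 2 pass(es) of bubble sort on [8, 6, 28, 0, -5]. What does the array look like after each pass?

After pass 1: [6, 8, 0, -5, 28] (3 swaps)
After pass 2: [6, 0, -5, 8, 28] (2 swaps)
Total swaps: 5


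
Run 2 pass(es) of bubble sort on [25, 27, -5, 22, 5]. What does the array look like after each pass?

After pass 1: [25, -5, 22, 5, 27] (3 swaps)
After pass 2: [-5, 22, 5, 25, 27] (3 swaps)
Total swaps: 6


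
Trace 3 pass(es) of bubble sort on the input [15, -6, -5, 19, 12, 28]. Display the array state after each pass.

After pass 1: [-6, -5, 15, 12, 19, 28] (3 swaps)
After pass 2: [-6, -5, 12, 15, 19, 28] (1 swaps)
After pass 3: [-6, -5, 12, 15, 19, 28] (0 swaps)
Total swaps: 4


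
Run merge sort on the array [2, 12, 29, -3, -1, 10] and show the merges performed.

Divide and conquer:
  Merge [12] + [29] -> [12, 29]
  Merge [2] + [12, 29] -> [2, 12, 29]
  Merge [-1] + [10] -> [-1, 10]
  Merge [-3] + [-1, 10] -> [-3, -1, 10]
  Merge [2, 12, 29] + [-3, -1, 10] -> [-3, -1, 2, 10, 12, 29]


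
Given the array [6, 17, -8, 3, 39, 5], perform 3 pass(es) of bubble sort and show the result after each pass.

After pass 1: [6, -8, 3, 17, 5, 39] (3 swaps)
After pass 2: [-8, 3, 6, 5, 17, 39] (3 swaps)
After pass 3: [-8, 3, 5, 6, 17, 39] (1 swaps)
Total swaps: 7


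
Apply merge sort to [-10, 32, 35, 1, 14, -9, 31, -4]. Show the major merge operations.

Divide and conquer:
  Merge [-10] + [32] -> [-10, 32]
  Merge [35] + [1] -> [1, 35]
  Merge [-10, 32] + [1, 35] -> [-10, 1, 32, 35]
  Merge [14] + [-9] -> [-9, 14]
  Merge [31] + [-4] -> [-4, 31]
  Merge [-9, 14] + [-4, 31] -> [-9, -4, 14, 31]
  Merge [-10, 1, 32, 35] + [-9, -4, 14, 31] -> [-10, -9, -4, 1, 14, 31, 32, 35]


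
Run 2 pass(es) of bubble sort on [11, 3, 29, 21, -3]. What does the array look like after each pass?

After pass 1: [3, 11, 21, -3, 29] (3 swaps)
After pass 2: [3, 11, -3, 21, 29] (1 swaps)
Total swaps: 4


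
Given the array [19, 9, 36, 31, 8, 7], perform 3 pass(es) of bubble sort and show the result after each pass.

After pass 1: [9, 19, 31, 8, 7, 36] (4 swaps)
After pass 2: [9, 19, 8, 7, 31, 36] (2 swaps)
After pass 3: [9, 8, 7, 19, 31, 36] (2 swaps)
Total swaps: 8


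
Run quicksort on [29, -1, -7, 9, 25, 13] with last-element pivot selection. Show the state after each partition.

Partition 1: pivot=13 at index 3 -> [-1, -7, 9, 13, 25, 29]
Partition 2: pivot=9 at index 2 -> [-1, -7, 9, 13, 25, 29]
Partition 3: pivot=-7 at index 0 -> [-7, -1, 9, 13, 25, 29]
Partition 4: pivot=29 at index 5 -> [-7, -1, 9, 13, 25, 29]


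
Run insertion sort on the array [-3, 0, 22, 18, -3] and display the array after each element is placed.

First element -3 is already 'sorted'
Insert 0: shifted 0 elements -> [-3, 0, 22, 18, -3]
Insert 22: shifted 0 elements -> [-3, 0, 22, 18, -3]
Insert 18: shifted 1 elements -> [-3, 0, 18, 22, -3]
Insert -3: shifted 3 elements -> [-3, -3, 0, 18, 22]


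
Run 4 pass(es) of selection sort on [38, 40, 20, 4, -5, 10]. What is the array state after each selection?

Pass 1: Select minimum -5 at index 4, swap -> [-5, 40, 20, 4, 38, 10]
Pass 2: Select minimum 4 at index 3, swap -> [-5, 4, 20, 40, 38, 10]
Pass 3: Select minimum 10 at index 5, swap -> [-5, 4, 10, 40, 38, 20]
Pass 4: Select minimum 20 at index 5, swap -> [-5, 4, 10, 20, 38, 40]


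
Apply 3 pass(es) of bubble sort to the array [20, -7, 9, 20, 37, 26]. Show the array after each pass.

After pass 1: [-7, 9, 20, 20, 26, 37] (3 swaps)
After pass 2: [-7, 9, 20, 20, 26, 37] (0 swaps)
After pass 3: [-7, 9, 20, 20, 26, 37] (0 swaps)
Total swaps: 3


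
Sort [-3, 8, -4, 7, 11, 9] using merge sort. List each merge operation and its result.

Divide and conquer:
  Merge [8] + [-4] -> [-4, 8]
  Merge [-3] + [-4, 8] -> [-4, -3, 8]
  Merge [11] + [9] -> [9, 11]
  Merge [7] + [9, 11] -> [7, 9, 11]
  Merge [-4, -3, 8] + [7, 9, 11] -> [-4, -3, 7, 8, 9, 11]


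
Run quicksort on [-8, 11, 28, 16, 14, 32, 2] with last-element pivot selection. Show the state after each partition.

Partition 1: pivot=2 at index 1 -> [-8, 2, 28, 16, 14, 32, 11]
Partition 2: pivot=11 at index 2 -> [-8, 2, 11, 16, 14, 32, 28]
Partition 3: pivot=28 at index 5 -> [-8, 2, 11, 16, 14, 28, 32]
Partition 4: pivot=14 at index 3 -> [-8, 2, 11, 14, 16, 28, 32]


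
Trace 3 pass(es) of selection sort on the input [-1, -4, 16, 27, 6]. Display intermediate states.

Pass 1: Select minimum -4 at index 1, swap -> [-4, -1, 16, 27, 6]
Pass 2: Select minimum -1 at index 1, swap -> [-4, -1, 16, 27, 6]
Pass 3: Select minimum 6 at index 4, swap -> [-4, -1, 6, 27, 16]


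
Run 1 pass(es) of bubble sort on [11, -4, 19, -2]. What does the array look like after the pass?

After pass 1: [-4, 11, -2, 19] (2 swaps)
Total swaps: 2


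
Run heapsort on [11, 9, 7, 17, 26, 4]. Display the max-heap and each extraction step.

Build heap: [26, 17, 7, 11, 9, 4]
Extract 26: [17, 11, 7, 4, 9, 26]
Extract 17: [11, 9, 7, 4, 17, 26]
Extract 11: [9, 4, 7, 11, 17, 26]
Extract 9: [7, 4, 9, 11, 17, 26]
Extract 7: [4, 7, 9, 11, 17, 26]


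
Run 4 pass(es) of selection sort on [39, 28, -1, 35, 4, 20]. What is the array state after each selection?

Pass 1: Select minimum -1 at index 2, swap -> [-1, 28, 39, 35, 4, 20]
Pass 2: Select minimum 4 at index 4, swap -> [-1, 4, 39, 35, 28, 20]
Pass 3: Select minimum 20 at index 5, swap -> [-1, 4, 20, 35, 28, 39]
Pass 4: Select minimum 28 at index 4, swap -> [-1, 4, 20, 28, 35, 39]


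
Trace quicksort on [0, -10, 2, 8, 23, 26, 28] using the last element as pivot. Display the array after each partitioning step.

Partition 1: pivot=28 at index 6 -> [0, -10, 2, 8, 23, 26, 28]
Partition 2: pivot=26 at index 5 -> [0, -10, 2, 8, 23, 26, 28]
Partition 3: pivot=23 at index 4 -> [0, -10, 2, 8, 23, 26, 28]
Partition 4: pivot=8 at index 3 -> [0, -10, 2, 8, 23, 26, 28]
Partition 5: pivot=2 at index 2 -> [0, -10, 2, 8, 23, 26, 28]
Partition 6: pivot=-10 at index 0 -> [-10, 0, 2, 8, 23, 26, 28]


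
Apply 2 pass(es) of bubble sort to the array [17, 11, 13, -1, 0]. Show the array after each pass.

After pass 1: [11, 13, -1, 0, 17] (4 swaps)
After pass 2: [11, -1, 0, 13, 17] (2 swaps)
Total swaps: 6


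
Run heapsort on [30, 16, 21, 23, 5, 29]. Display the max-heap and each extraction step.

Build heap: [30, 23, 29, 16, 5, 21]
Extract 30: [29, 23, 21, 16, 5, 30]
Extract 29: [23, 16, 21, 5, 29, 30]
Extract 23: [21, 16, 5, 23, 29, 30]
Extract 21: [16, 5, 21, 23, 29, 30]
Extract 16: [5, 16, 21, 23, 29, 30]


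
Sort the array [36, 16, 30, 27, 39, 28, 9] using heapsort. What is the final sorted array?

Build heap: [39, 36, 30, 27, 16, 28, 9]
Extract 39: [36, 27, 30, 9, 16, 28, 39]
Extract 36: [30, 27, 28, 9, 16, 36, 39]
Extract 30: [28, 27, 16, 9, 30, 36, 39]
Extract 28: [27, 9, 16, 28, 30, 36, 39]
Extract 27: [16, 9, 27, 28, 30, 36, 39]
Extract 16: [9, 16, 27, 28, 30, 36, 39]


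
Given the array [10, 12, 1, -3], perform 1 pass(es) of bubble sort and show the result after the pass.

After pass 1: [10, 1, -3, 12] (2 swaps)
Total swaps: 2


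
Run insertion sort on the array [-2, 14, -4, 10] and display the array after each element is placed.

First element -2 is already 'sorted'
Insert 14: shifted 0 elements -> [-2, 14, -4, 10]
Insert -4: shifted 2 elements -> [-4, -2, 14, 10]
Insert 10: shifted 1 elements -> [-4, -2, 10, 14]


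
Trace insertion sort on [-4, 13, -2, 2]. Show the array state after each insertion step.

First element -4 is already 'sorted'
Insert 13: shifted 0 elements -> [-4, 13, -2, 2]
Insert -2: shifted 1 elements -> [-4, -2, 13, 2]
Insert 2: shifted 1 elements -> [-4, -2, 2, 13]


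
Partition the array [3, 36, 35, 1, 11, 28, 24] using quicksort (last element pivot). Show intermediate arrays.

Partition 1: pivot=24 at index 3 -> [3, 1, 11, 24, 35, 28, 36]
Partition 2: pivot=11 at index 2 -> [3, 1, 11, 24, 35, 28, 36]
Partition 3: pivot=1 at index 0 -> [1, 3, 11, 24, 35, 28, 36]
Partition 4: pivot=36 at index 6 -> [1, 3, 11, 24, 35, 28, 36]
Partition 5: pivot=28 at index 4 -> [1, 3, 11, 24, 28, 35, 36]


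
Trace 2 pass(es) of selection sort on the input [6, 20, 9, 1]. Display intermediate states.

Pass 1: Select minimum 1 at index 3, swap -> [1, 20, 9, 6]
Pass 2: Select minimum 6 at index 3, swap -> [1, 6, 9, 20]


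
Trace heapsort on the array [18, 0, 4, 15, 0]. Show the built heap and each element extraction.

Build heap: [18, 15, 4, 0, 0]
Extract 18: [15, 0, 4, 0, 18]
Extract 15: [4, 0, 0, 15, 18]
Extract 4: [0, 0, 4, 15, 18]
Extract 0: [0, 0, 4, 15, 18]


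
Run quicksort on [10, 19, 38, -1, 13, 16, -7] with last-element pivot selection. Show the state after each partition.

Partition 1: pivot=-7 at index 0 -> [-7, 19, 38, -1, 13, 16, 10]
Partition 2: pivot=10 at index 2 -> [-7, -1, 10, 19, 13, 16, 38]
Partition 3: pivot=38 at index 6 -> [-7, -1, 10, 19, 13, 16, 38]
Partition 4: pivot=16 at index 4 -> [-7, -1, 10, 13, 16, 19, 38]


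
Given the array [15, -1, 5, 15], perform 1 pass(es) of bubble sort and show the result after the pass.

After pass 1: [-1, 5, 15, 15] (2 swaps)
Total swaps: 2


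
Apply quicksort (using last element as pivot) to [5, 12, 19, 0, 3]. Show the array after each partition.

Partition 1: pivot=3 at index 1 -> [0, 3, 19, 5, 12]
Partition 2: pivot=12 at index 3 -> [0, 3, 5, 12, 19]


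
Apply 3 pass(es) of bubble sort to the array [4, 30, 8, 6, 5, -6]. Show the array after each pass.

After pass 1: [4, 8, 6, 5, -6, 30] (4 swaps)
After pass 2: [4, 6, 5, -6, 8, 30] (3 swaps)
After pass 3: [4, 5, -6, 6, 8, 30] (2 swaps)
Total swaps: 9


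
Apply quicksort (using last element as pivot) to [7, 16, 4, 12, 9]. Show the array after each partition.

Partition 1: pivot=9 at index 2 -> [7, 4, 9, 12, 16]
Partition 2: pivot=4 at index 0 -> [4, 7, 9, 12, 16]
Partition 3: pivot=16 at index 4 -> [4, 7, 9, 12, 16]


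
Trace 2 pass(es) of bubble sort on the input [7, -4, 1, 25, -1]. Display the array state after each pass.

After pass 1: [-4, 1, 7, -1, 25] (3 swaps)
After pass 2: [-4, 1, -1, 7, 25] (1 swaps)
Total swaps: 4


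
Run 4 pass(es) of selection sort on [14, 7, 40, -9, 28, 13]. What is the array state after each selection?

Pass 1: Select minimum -9 at index 3, swap -> [-9, 7, 40, 14, 28, 13]
Pass 2: Select minimum 7 at index 1, swap -> [-9, 7, 40, 14, 28, 13]
Pass 3: Select minimum 13 at index 5, swap -> [-9, 7, 13, 14, 28, 40]
Pass 4: Select minimum 14 at index 3, swap -> [-9, 7, 13, 14, 28, 40]


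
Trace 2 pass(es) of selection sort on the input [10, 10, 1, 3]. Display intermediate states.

Pass 1: Select minimum 1 at index 2, swap -> [1, 10, 10, 3]
Pass 2: Select minimum 3 at index 3, swap -> [1, 3, 10, 10]


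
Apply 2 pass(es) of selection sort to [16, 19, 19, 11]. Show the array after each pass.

Pass 1: Select minimum 11 at index 3, swap -> [11, 19, 19, 16]
Pass 2: Select minimum 16 at index 3, swap -> [11, 16, 19, 19]


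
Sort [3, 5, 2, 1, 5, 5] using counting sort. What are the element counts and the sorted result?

Count array: [0, 1, 1, 1, 0, 3]
(count[i] = number of elements equal to i)
Cumulative count: [0, 1, 2, 3, 3, 6]
Sorted: [1, 2, 3, 5, 5, 5]


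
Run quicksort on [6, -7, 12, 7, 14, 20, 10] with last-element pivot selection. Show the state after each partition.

Partition 1: pivot=10 at index 3 -> [6, -7, 7, 10, 14, 20, 12]
Partition 2: pivot=7 at index 2 -> [6, -7, 7, 10, 14, 20, 12]
Partition 3: pivot=-7 at index 0 -> [-7, 6, 7, 10, 14, 20, 12]
Partition 4: pivot=12 at index 4 -> [-7, 6, 7, 10, 12, 20, 14]
Partition 5: pivot=14 at index 5 -> [-7, 6, 7, 10, 12, 14, 20]


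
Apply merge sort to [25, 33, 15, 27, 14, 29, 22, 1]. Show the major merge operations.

Divide and conquer:
  Merge [25] + [33] -> [25, 33]
  Merge [15] + [27] -> [15, 27]
  Merge [25, 33] + [15, 27] -> [15, 25, 27, 33]
  Merge [14] + [29] -> [14, 29]
  Merge [22] + [1] -> [1, 22]
  Merge [14, 29] + [1, 22] -> [1, 14, 22, 29]
  Merge [15, 25, 27, 33] + [1, 14, 22, 29] -> [1, 14, 15, 22, 25, 27, 29, 33]


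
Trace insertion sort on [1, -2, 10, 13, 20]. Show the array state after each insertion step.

First element 1 is already 'sorted'
Insert -2: shifted 1 elements -> [-2, 1, 10, 13, 20]
Insert 10: shifted 0 elements -> [-2, 1, 10, 13, 20]
Insert 13: shifted 0 elements -> [-2, 1, 10, 13, 20]
Insert 20: shifted 0 elements -> [-2, 1, 10, 13, 20]


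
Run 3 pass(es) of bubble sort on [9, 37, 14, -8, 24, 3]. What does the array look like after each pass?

After pass 1: [9, 14, -8, 24, 3, 37] (4 swaps)
After pass 2: [9, -8, 14, 3, 24, 37] (2 swaps)
After pass 3: [-8, 9, 3, 14, 24, 37] (2 swaps)
Total swaps: 8


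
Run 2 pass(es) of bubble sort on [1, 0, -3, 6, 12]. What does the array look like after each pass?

After pass 1: [0, -3, 1, 6, 12] (2 swaps)
After pass 2: [-3, 0, 1, 6, 12] (1 swaps)
Total swaps: 3


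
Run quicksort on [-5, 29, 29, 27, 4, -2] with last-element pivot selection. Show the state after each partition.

Partition 1: pivot=-2 at index 1 -> [-5, -2, 29, 27, 4, 29]
Partition 2: pivot=29 at index 5 -> [-5, -2, 29, 27, 4, 29]
Partition 3: pivot=4 at index 2 -> [-5, -2, 4, 27, 29, 29]
Partition 4: pivot=29 at index 4 -> [-5, -2, 4, 27, 29, 29]


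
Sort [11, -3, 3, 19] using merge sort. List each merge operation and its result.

Divide and conquer:
  Merge [11] + [-3] -> [-3, 11]
  Merge [3] + [19] -> [3, 19]
  Merge [-3, 11] + [3, 19] -> [-3, 3, 11, 19]


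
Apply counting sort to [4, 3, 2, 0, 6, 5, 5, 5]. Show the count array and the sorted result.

Count array: [1, 0, 1, 1, 1, 3, 1]
(count[i] = number of elements equal to i)
Cumulative count: [1, 1, 2, 3, 4, 7, 8]
Sorted: [0, 2, 3, 4, 5, 5, 5, 6]


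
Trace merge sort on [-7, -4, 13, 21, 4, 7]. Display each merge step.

Divide and conquer:
  Merge [-4] + [13] -> [-4, 13]
  Merge [-7] + [-4, 13] -> [-7, -4, 13]
  Merge [4] + [7] -> [4, 7]
  Merge [21] + [4, 7] -> [4, 7, 21]
  Merge [-7, -4, 13] + [4, 7, 21] -> [-7, -4, 4, 7, 13, 21]


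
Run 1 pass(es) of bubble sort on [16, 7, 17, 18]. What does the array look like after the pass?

After pass 1: [7, 16, 17, 18] (1 swaps)
Total swaps: 1


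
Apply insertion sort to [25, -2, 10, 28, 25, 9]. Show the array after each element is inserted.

First element 25 is already 'sorted'
Insert -2: shifted 1 elements -> [-2, 25, 10, 28, 25, 9]
Insert 10: shifted 1 elements -> [-2, 10, 25, 28, 25, 9]
Insert 28: shifted 0 elements -> [-2, 10, 25, 28, 25, 9]
Insert 25: shifted 1 elements -> [-2, 10, 25, 25, 28, 9]
Insert 9: shifted 4 elements -> [-2, 9, 10, 25, 25, 28]


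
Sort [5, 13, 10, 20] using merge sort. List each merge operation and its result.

Divide and conquer:
  Merge [5] + [13] -> [5, 13]
  Merge [10] + [20] -> [10, 20]
  Merge [5, 13] + [10, 20] -> [5, 10, 13, 20]


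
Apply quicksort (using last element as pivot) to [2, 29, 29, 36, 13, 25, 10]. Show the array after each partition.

Partition 1: pivot=10 at index 1 -> [2, 10, 29, 36, 13, 25, 29]
Partition 2: pivot=29 at index 5 -> [2, 10, 29, 13, 25, 29, 36]
Partition 3: pivot=25 at index 3 -> [2, 10, 13, 25, 29, 29, 36]


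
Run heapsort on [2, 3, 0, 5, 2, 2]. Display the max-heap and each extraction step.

Build heap: [5, 3, 2, 2, 2, 0]
Extract 5: [3, 2, 2, 0, 2, 5]
Extract 3: [2, 2, 2, 0, 3, 5]
Extract 2: [2, 0, 2, 2, 3, 5]
Extract 2: [2, 0, 2, 2, 3, 5]
Extract 2: [0, 2, 2, 2, 3, 5]


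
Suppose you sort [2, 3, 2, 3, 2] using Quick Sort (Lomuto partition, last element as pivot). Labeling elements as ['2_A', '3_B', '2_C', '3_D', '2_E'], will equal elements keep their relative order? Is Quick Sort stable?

Trace Quick Sort on the labeled array (the key is the number; the letter only tracks identity):
  Partition indices 0..4 around pivot 2_E -> [2_A, 2_C, 2_E, 3_D, 3_B]
  Partition indices 0..1 around pivot 2_C -> [2_A, 2_C, 2_E, 3_D, 3_B]
  Partition indices 3..4 around pivot 3_B -> [2_A, 2_C, 2_E, 3_D, 3_B]
Final order: [2_A, 2_C, 2_E, 3_D, 3_B]
Equal keys:
  value 2: originally 2_A, 2_C, 2_E; after sorting 2_A, 2_C, 2_E -> order preserved
  value 3: originally 3_B, 3_D; after sorting 3_D, 3_B -> order changed
Equal keys were reordered, so Quick Sort is not stable: partition swaps elements across long distances and can reorder equal keys. (One such input is enough; an unstable sort may happen to preserve order on other inputs, but it gives no guarantee.)
Answer: Not stable


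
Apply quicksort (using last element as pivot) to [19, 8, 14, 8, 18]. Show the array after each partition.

Partition 1: pivot=18 at index 3 -> [8, 14, 8, 18, 19]
Partition 2: pivot=8 at index 1 -> [8, 8, 14, 18, 19]


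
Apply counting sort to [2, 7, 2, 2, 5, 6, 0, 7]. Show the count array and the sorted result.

Count array: [1, 0, 3, 0, 0, 1, 1, 2]
(count[i] = number of elements equal to i)
Cumulative count: [1, 1, 4, 4, 4, 5, 6, 8]
Sorted: [0, 2, 2, 2, 5, 6, 7, 7]


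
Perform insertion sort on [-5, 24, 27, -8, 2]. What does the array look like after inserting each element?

First element -5 is already 'sorted'
Insert 24: shifted 0 elements -> [-5, 24, 27, -8, 2]
Insert 27: shifted 0 elements -> [-5, 24, 27, -8, 2]
Insert -8: shifted 3 elements -> [-8, -5, 24, 27, 2]
Insert 2: shifted 2 elements -> [-8, -5, 2, 24, 27]


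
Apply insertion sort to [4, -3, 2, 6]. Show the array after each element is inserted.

First element 4 is already 'sorted'
Insert -3: shifted 1 elements -> [-3, 4, 2, 6]
Insert 2: shifted 1 elements -> [-3, 2, 4, 6]
Insert 6: shifted 0 elements -> [-3, 2, 4, 6]


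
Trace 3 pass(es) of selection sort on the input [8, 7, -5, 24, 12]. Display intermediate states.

Pass 1: Select minimum -5 at index 2, swap -> [-5, 7, 8, 24, 12]
Pass 2: Select minimum 7 at index 1, swap -> [-5, 7, 8, 24, 12]
Pass 3: Select minimum 8 at index 2, swap -> [-5, 7, 8, 24, 12]


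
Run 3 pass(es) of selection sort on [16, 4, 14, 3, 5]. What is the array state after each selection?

Pass 1: Select minimum 3 at index 3, swap -> [3, 4, 14, 16, 5]
Pass 2: Select minimum 4 at index 1, swap -> [3, 4, 14, 16, 5]
Pass 3: Select minimum 5 at index 4, swap -> [3, 4, 5, 16, 14]


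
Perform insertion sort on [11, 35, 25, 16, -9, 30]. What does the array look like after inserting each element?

First element 11 is already 'sorted'
Insert 35: shifted 0 elements -> [11, 35, 25, 16, -9, 30]
Insert 25: shifted 1 elements -> [11, 25, 35, 16, -9, 30]
Insert 16: shifted 2 elements -> [11, 16, 25, 35, -9, 30]
Insert -9: shifted 4 elements -> [-9, 11, 16, 25, 35, 30]
Insert 30: shifted 1 elements -> [-9, 11, 16, 25, 30, 35]


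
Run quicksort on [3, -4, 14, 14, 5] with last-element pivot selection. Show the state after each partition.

Partition 1: pivot=5 at index 2 -> [3, -4, 5, 14, 14]
Partition 2: pivot=-4 at index 0 -> [-4, 3, 5, 14, 14]
Partition 3: pivot=14 at index 4 -> [-4, 3, 5, 14, 14]


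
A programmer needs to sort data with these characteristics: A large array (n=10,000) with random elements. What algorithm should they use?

Best choice: Quicksort or Mergesort
Reason: Both have O(n log n) average case; quicksort has lower constant factors


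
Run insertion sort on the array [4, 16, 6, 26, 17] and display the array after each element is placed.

First element 4 is already 'sorted'
Insert 16: shifted 0 elements -> [4, 16, 6, 26, 17]
Insert 6: shifted 1 elements -> [4, 6, 16, 26, 17]
Insert 26: shifted 0 elements -> [4, 6, 16, 26, 17]
Insert 17: shifted 1 elements -> [4, 6, 16, 17, 26]


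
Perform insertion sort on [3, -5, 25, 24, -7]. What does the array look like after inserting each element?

First element 3 is already 'sorted'
Insert -5: shifted 1 elements -> [-5, 3, 25, 24, -7]
Insert 25: shifted 0 elements -> [-5, 3, 25, 24, -7]
Insert 24: shifted 1 elements -> [-5, 3, 24, 25, -7]
Insert -7: shifted 4 elements -> [-7, -5, 3, 24, 25]


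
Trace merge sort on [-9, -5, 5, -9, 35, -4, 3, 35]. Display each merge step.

Divide and conquer:
  Merge [-9] + [-5] -> [-9, -5]
  Merge [5] + [-9] -> [-9, 5]
  Merge [-9, -5] + [-9, 5] -> [-9, -9, -5, 5]
  Merge [35] + [-4] -> [-4, 35]
  Merge [3] + [35] -> [3, 35]
  Merge [-4, 35] + [3, 35] -> [-4, 3, 35, 35]
  Merge [-9, -9, -5, 5] + [-4, 3, 35, 35] -> [-9, -9, -5, -4, 3, 5, 35, 35]


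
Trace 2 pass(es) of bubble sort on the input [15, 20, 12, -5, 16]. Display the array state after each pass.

After pass 1: [15, 12, -5, 16, 20] (3 swaps)
After pass 2: [12, -5, 15, 16, 20] (2 swaps)
Total swaps: 5


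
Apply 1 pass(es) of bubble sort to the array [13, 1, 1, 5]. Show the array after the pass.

After pass 1: [1, 1, 5, 13] (3 swaps)
Total swaps: 3


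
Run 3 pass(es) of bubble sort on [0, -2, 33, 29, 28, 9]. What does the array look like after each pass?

After pass 1: [-2, 0, 29, 28, 9, 33] (4 swaps)
After pass 2: [-2, 0, 28, 9, 29, 33] (2 swaps)
After pass 3: [-2, 0, 9, 28, 29, 33] (1 swaps)
Total swaps: 7


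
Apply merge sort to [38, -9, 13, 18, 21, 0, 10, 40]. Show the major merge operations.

Divide and conquer:
  Merge [38] + [-9] -> [-9, 38]
  Merge [13] + [18] -> [13, 18]
  Merge [-9, 38] + [13, 18] -> [-9, 13, 18, 38]
  Merge [21] + [0] -> [0, 21]
  Merge [10] + [40] -> [10, 40]
  Merge [0, 21] + [10, 40] -> [0, 10, 21, 40]
  Merge [-9, 13, 18, 38] + [0, 10, 21, 40] -> [-9, 0, 10, 13, 18, 21, 38, 40]


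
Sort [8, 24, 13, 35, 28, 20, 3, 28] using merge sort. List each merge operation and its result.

Divide and conquer:
  Merge [8] + [24] -> [8, 24]
  Merge [13] + [35] -> [13, 35]
  Merge [8, 24] + [13, 35] -> [8, 13, 24, 35]
  Merge [28] + [20] -> [20, 28]
  Merge [3] + [28] -> [3, 28]
  Merge [20, 28] + [3, 28] -> [3, 20, 28, 28]
  Merge [8, 13, 24, 35] + [3, 20, 28, 28] -> [3, 8, 13, 20, 24, 28, 28, 35]


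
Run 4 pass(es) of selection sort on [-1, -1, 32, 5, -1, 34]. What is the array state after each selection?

Pass 1: Select minimum -1 at index 0, swap -> [-1, -1, 32, 5, -1, 34]
Pass 2: Select minimum -1 at index 1, swap -> [-1, -1, 32, 5, -1, 34]
Pass 3: Select minimum -1 at index 4, swap -> [-1, -1, -1, 5, 32, 34]
Pass 4: Select minimum 5 at index 3, swap -> [-1, -1, -1, 5, 32, 34]


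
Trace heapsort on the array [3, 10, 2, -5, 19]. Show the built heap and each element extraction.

Build heap: [19, 10, 2, -5, 3]
Extract 19: [10, 3, 2, -5, 19]
Extract 10: [3, -5, 2, 10, 19]
Extract 3: [2, -5, 3, 10, 19]
Extract 2: [-5, 2, 3, 10, 19]


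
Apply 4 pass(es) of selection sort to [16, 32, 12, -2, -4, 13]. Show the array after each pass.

Pass 1: Select minimum -4 at index 4, swap -> [-4, 32, 12, -2, 16, 13]
Pass 2: Select minimum -2 at index 3, swap -> [-4, -2, 12, 32, 16, 13]
Pass 3: Select minimum 12 at index 2, swap -> [-4, -2, 12, 32, 16, 13]
Pass 4: Select minimum 13 at index 5, swap -> [-4, -2, 12, 13, 16, 32]


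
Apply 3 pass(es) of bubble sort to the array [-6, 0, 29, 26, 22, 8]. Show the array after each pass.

After pass 1: [-6, 0, 26, 22, 8, 29] (3 swaps)
After pass 2: [-6, 0, 22, 8, 26, 29] (2 swaps)
After pass 3: [-6, 0, 8, 22, 26, 29] (1 swaps)
Total swaps: 6


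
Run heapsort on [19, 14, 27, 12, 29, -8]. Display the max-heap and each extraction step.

Build heap: [29, 19, 27, 12, 14, -8]
Extract 29: [27, 19, -8, 12, 14, 29]
Extract 27: [19, 14, -8, 12, 27, 29]
Extract 19: [14, 12, -8, 19, 27, 29]
Extract 14: [12, -8, 14, 19, 27, 29]
Extract 12: [-8, 12, 14, 19, 27, 29]


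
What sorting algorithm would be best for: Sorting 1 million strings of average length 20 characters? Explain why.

Best choice: MSD radix sort or Mergesort
Reason: MSD radix sort is a non-comparison sort that buckets the strings by successive character positions, running in time proportional to the total number of characters examined rather than O(n log n) string comparisons; mergesort is a stable O(n log n)-comparison alternative that works for arbitrary variable-length keys


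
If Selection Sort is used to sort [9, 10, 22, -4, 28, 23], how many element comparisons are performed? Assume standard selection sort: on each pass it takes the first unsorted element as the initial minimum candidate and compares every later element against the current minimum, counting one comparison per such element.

Pass 1: scan indices 1..5 for the minimum = 5 comparison(s); min is -4, place at index 0 -> [-4, 10, 22, 9, 28, 23]
Pass 2: scan indices 2..5 for the minimum = 4 comparison(s); min is 9, place at index 1 -> [-4, 9, 22, 10, 28, 23]
Pass 3: scan indices 3..5 for the minimum = 3 comparison(s); min is 10, place at index 2 -> [-4, 9, 10, 22, 28, 23]
Pass 4: scan indices 4..5 for the minimum = 2 comparison(s); min is 22, place at index 3 -> [-4, 9, 10, 22, 28, 23]
Pass 5: scan indices 5..5 for the minimum = 1 comparison(s); min is 23, place at index 4 -> [-4, 9, 10, 22, 23, 28]
Selection sort always scans the whole unsorted suffix, so the count is (n-1) + (n-2) + ... + 1 = n(n-1)/2 = 6*5/2 = 15 regardless of the input order.
Total comparisons: 5 + 4 + 3 + 2 + 1 = 15


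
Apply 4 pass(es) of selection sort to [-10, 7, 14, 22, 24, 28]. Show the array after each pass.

Pass 1: Select minimum -10 at index 0, swap -> [-10, 7, 14, 22, 24, 28]
Pass 2: Select minimum 7 at index 1, swap -> [-10, 7, 14, 22, 24, 28]
Pass 3: Select minimum 14 at index 2, swap -> [-10, 7, 14, 22, 24, 28]
Pass 4: Select minimum 22 at index 3, swap -> [-10, 7, 14, 22, 24, 28]


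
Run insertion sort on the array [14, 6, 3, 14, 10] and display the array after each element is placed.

First element 14 is already 'sorted'
Insert 6: shifted 1 elements -> [6, 14, 3, 14, 10]
Insert 3: shifted 2 elements -> [3, 6, 14, 14, 10]
Insert 14: shifted 0 elements -> [3, 6, 14, 14, 10]
Insert 10: shifted 2 elements -> [3, 6, 10, 14, 14]


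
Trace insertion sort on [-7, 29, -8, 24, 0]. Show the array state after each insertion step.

First element -7 is already 'sorted'
Insert 29: shifted 0 elements -> [-7, 29, -8, 24, 0]
Insert -8: shifted 2 elements -> [-8, -7, 29, 24, 0]
Insert 24: shifted 1 elements -> [-8, -7, 24, 29, 0]
Insert 0: shifted 2 elements -> [-8, -7, 0, 24, 29]


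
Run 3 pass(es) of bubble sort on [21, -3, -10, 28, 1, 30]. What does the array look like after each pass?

After pass 1: [-3, -10, 21, 1, 28, 30] (3 swaps)
After pass 2: [-10, -3, 1, 21, 28, 30] (2 swaps)
After pass 3: [-10, -3, 1, 21, 28, 30] (0 swaps)
Total swaps: 5


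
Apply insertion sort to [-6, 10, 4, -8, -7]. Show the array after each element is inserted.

First element -6 is already 'sorted'
Insert 10: shifted 0 elements -> [-6, 10, 4, -8, -7]
Insert 4: shifted 1 elements -> [-6, 4, 10, -8, -7]
Insert -8: shifted 3 elements -> [-8, -6, 4, 10, -7]
Insert -7: shifted 3 elements -> [-8, -7, -6, 4, 10]


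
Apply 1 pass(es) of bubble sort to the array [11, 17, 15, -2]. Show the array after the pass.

After pass 1: [11, 15, -2, 17] (2 swaps)
Total swaps: 2


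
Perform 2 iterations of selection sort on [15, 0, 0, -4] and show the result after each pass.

Pass 1: Select minimum -4 at index 3, swap -> [-4, 0, 0, 15]
Pass 2: Select minimum 0 at index 1, swap -> [-4, 0, 0, 15]


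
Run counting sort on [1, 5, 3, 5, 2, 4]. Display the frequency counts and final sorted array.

Count array: [0, 1, 1, 1, 1, 2]
(count[i] = number of elements equal to i)
Cumulative count: [0, 1, 2, 3, 4, 6]
Sorted: [1, 2, 3, 4, 5, 5]


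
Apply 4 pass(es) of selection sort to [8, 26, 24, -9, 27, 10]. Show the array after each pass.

Pass 1: Select minimum -9 at index 3, swap -> [-9, 26, 24, 8, 27, 10]
Pass 2: Select minimum 8 at index 3, swap -> [-9, 8, 24, 26, 27, 10]
Pass 3: Select minimum 10 at index 5, swap -> [-9, 8, 10, 26, 27, 24]
Pass 4: Select minimum 24 at index 5, swap -> [-9, 8, 10, 24, 27, 26]


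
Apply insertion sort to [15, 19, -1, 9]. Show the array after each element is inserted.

First element 15 is already 'sorted'
Insert 19: shifted 0 elements -> [15, 19, -1, 9]
Insert -1: shifted 2 elements -> [-1, 15, 19, 9]
Insert 9: shifted 2 elements -> [-1, 9, 15, 19]


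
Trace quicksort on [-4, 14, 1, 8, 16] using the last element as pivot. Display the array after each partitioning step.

Partition 1: pivot=16 at index 4 -> [-4, 14, 1, 8, 16]
Partition 2: pivot=8 at index 2 -> [-4, 1, 8, 14, 16]
Partition 3: pivot=1 at index 1 -> [-4, 1, 8, 14, 16]


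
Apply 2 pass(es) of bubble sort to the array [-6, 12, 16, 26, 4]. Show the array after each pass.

After pass 1: [-6, 12, 16, 4, 26] (1 swaps)
After pass 2: [-6, 12, 4, 16, 26] (1 swaps)
Total swaps: 2


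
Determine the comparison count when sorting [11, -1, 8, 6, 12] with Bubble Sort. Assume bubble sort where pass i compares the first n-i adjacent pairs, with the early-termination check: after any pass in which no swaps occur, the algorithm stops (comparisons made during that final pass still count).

Pass 1: compare adjacent pairs (0,1)..(3,4) = 4 comparison(s), 3 swap(s) -> [-1, 8, 6, 11, 12]
Pass 2: compare adjacent pairs (0,1)..(2,3) = 3 comparison(s), 1 swap(s) -> [-1, 6, 8, 11, 12]
Pass 3: compare adjacent pairs (0,1)..(1,2) = 2 comparison(s), 0 swap(s) -> [-1, 6, 8, 11, 12]
No swaps in this pass, so bubble sort stops here.
Total comparisons: 4 + 3 + 2 = 9
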